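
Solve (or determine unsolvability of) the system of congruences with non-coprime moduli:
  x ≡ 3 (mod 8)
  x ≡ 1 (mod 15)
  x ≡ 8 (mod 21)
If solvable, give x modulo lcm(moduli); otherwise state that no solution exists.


Moduli 8, 15, 21 are not pairwise coprime, so CRT works modulo lcm(m_i) when all pairwise compatibility conditions hold.
Pairwise compatibility: gcd(m_i, m_j) must divide a_i - a_j for every pair.
Merge one congruence at a time:
  Start: x ≡ 3 (mod 8).
  Combine with x ≡ 1 (mod 15): gcd(8, 15) = 1; 1 - 3 = -2, which IS divisible by 1, so compatible.
    Write x = 3 + 8·t and substitute into x ≡ 1 (mod 15): 8·t ≡ 1 − 3 = -2 (mod 15).
    Reduce coefficients mod 15: 8·t ≡ 13 (mod 15).
    The inverse of 8 mod 15 is 2 (since 8·2 = 16 = 1·15 + 1), so t ≡ 2·13 = 26 ≡ 11 (mod 15).
    Then x = 3 + 8·11 = 91, valid modulo lcm(8, 15) = 120: x ≡ 91 (mod 120).
  Combine with x ≡ 8 (mod 21): gcd(120, 21) = 3, and 8 - 91 = -83 is NOT divisible by 3.
    ⇒ system is inconsistent (no integer solution).

No solution (the system is inconsistent).


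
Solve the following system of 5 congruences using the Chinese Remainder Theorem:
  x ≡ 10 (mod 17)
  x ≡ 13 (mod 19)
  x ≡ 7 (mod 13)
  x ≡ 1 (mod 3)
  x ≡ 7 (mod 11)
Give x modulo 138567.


Product of moduli M = 17 · 19 · 13 · 3 · 11 = 138567.
Merge one congruence at a time:
  Start: x ≡ 10 (mod 17).
  Combine with x ≡ 13 (mod 19); new modulus lcm = 323.
    Write x = 10 + 17·t and substitute into x ≡ 13 (mod 19): 17·t ≡ 13 − 10 = 3 (mod 19).
    The inverse of 17 mod 19 is 9 (since 17·9 = 153 = 8·19 + 1), so t ≡ 9·3 = 27 ≡ 8 (mod 19).
    Then x = 10 + 17·8 = 146, valid modulo lcm(17, 19) = 323: x ≡ 146 (mod 323).
  Combine with x ≡ 7 (mod 13); new modulus lcm = 4199.
    Write x = 146 + 323·t and substitute into x ≡ 7 (mod 13): 323·t ≡ 7 − 146 = -139 (mod 13).
    Reduce coefficients mod 13: 11·t ≡ 4 (mod 13).
    The inverse of 11 mod 13 is 6 (since 11·6 = 66 = 5·13 + 1), so t ≡ 6·4 = 24 ≡ 11 (mod 13).
    Then x = 146 + 323·11 = 3699, valid modulo lcm(323, 13) = 4199: x ≡ 3699 (mod 4199).
  Combine with x ≡ 1 (mod 3); new modulus lcm = 12597.
    Write x = 3699 + 4199·t and substitute into x ≡ 1 (mod 3): 4199·t ≡ 1 − 3699 = -3698 (mod 3).
    Reduce coefficients mod 3: 2·t ≡ 1 (mod 3).
    The inverse of 2 mod 3 is 2 (since 2·2 = 4 = 1·3 + 1), so t ≡ 2·1 = 2 ≡ 2 (mod 3).
    Then x = 3699 + 4199·2 = 12097, valid modulo lcm(4199, 3) = 12597: x ≡ 12097 (mod 12597).
  Combine with x ≡ 7 (mod 11); new modulus lcm = 138567.
    Write x = 12097 + 12597·t and substitute into x ≡ 7 (mod 11): 12597·t ≡ 7 − 12097 = -12090 (mod 11).
    Reduce coefficients mod 11: 2·t ≡ 10 (mod 11).
    The inverse of 2 mod 11 is 6 (since 2·6 = 12 = 1·11 + 1), so t ≡ 6·10 = 60 ≡ 5 (mod 11).
    Then x = 12097 + 12597·5 = 75082, valid modulo lcm(12597, 11) = 138567: x ≡ 75082 (mod 138567).
Verify against each original: 75082 mod 17 = 10, 75082 mod 19 = 13, 75082 mod 13 = 7, 75082 mod 3 = 1, 75082 mod 11 = 7.

x ≡ 75082 (mod 138567).


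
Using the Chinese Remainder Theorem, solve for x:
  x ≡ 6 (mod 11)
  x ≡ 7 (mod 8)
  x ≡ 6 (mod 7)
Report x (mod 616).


Moduli 11, 8, 7 are pairwise coprime; by CRT there is a unique solution modulo M = 11 · 8 · 7 = 616.
Solve pairwise, accumulating the modulus:
  Start with x ≡ 6 (mod 11).
  Combine with x ≡ 7 (mod 8): since gcd(11, 8) = 1, we get a unique residue mod 88.
    Write x = 6 + 11·t and substitute into x ≡ 7 (mod 8): 11·t ≡ 7 − 6 = 1 (mod 8).
    Reduce coefficients mod 8: 3·t ≡ 1 (mod 8).
    The inverse of 3 mod 8 is 3 (since 3·3 = 9 = 1·8 + 1), so t ≡ 3·1 = 3 ≡ 3 (mod 8).
    Then x = 6 + 11·3 = 39, valid modulo lcm(11, 8) = 88: x ≡ 39 (mod 88).
  Combine with x ≡ 6 (mod 7): since gcd(88, 7) = 1, we get a unique residue mod 616.
    Write x = 39 + 88·t and substitute into x ≡ 6 (mod 7): 88·t ≡ 6 − 39 = -33 (mod 7).
    Reduce coefficients mod 7: 4·t ≡ 2 (mod 7).
    The inverse of 4 mod 7 is 2 (since 4·2 = 8 = 1·7 + 1), so t ≡ 2·2 = 4 ≡ 4 (mod 7).
    Then x = 39 + 88·4 = 391, valid modulo lcm(88, 7) = 616: x ≡ 391 (mod 616).
Verify: 391 mod 11 = 6 ✓, 391 mod 8 = 7 ✓, 391 mod 7 = 6 ✓.

x ≡ 391 (mod 616).


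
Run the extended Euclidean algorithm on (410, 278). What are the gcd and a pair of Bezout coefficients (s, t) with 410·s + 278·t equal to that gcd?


Euclidean algorithm on (410, 278) — divide until remainder is 0:
  410 = 1 · 278 + 132
  278 = 2 · 132 + 14
  132 = 9 · 14 + 6
  14 = 2 · 6 + 2
  6 = 3 · 2 + 0
gcd(410, 278) = 2.
Track Bezout coefficients alongside the remainders: start with r₀ = 410 = a·1 + b·0 (s = 1, t = 0) and r₁ = 278 = a·0 + b·1 (s = 0, t = 1); each new remainder r_{k+1} = r_{k-1} − q_k·r_k inherits s_{k+1} = s_{k-1} − q_k·s_k, t_{k+1} = t_{k-1} − q_k·t_k, so r_k = a·s_k + b·t_k at every step:
  q = 1: r = 132, s = 1 − 1·0 = 1, t = 0 − 1·1 = -1  (check: 410·1 + 278·(-1) = 132)
  q = 2: r = 14, s = 0 − 2·1 = -2, t = 1 − 2·(-1) = 3  (check: 410·(-2) + 278·3 = 14)
  q = 9: r = 6, s = 1 − 9·(-2) = 19, t = -1 − 9·3 = -28  (check: 410·19 + 278·(-28) = 6)
  q = 2: r = 2, s = -2 − 2·19 = -40, t = 3 − 2·(-28) = 59  (check: 410·(-40) + 278·59 = 2)
The row with r = 2 (the gcd) gives the Bezout coefficients s = -40, t = 59.
Result: 410 · (-40) + 278 · (59) = 2.

gcd(410, 278) = 2; s = -40, t = 59 (check: 410·(-40) + 278·59 = 2).


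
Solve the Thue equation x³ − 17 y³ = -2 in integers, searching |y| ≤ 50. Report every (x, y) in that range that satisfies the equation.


The equation is x³ - 17y³ = -2. For fixed y, x³ = 17·y³ − 2, so a solution requires the RHS to be a perfect cube.
Strategy: iterate y from -50 to 50, compute RHS = 17·y³ − 2, and check whether it is a (positive or negative) perfect cube.
Check small values of y:
  y = 0: RHS = -2 is not a perfect cube.
  y = 1: RHS = 15 is not a perfect cube.
  y = -1: RHS = -19 is not a perfect cube.
  y = 2: RHS = 134 is not a perfect cube.
  y = -2: RHS = -138 is not a perfect cube.
  y = 3: RHS = 457 is not a perfect cube.
  y = -3: RHS = -461 is not a perfect cube.
Continuing the search up to |y| = 50 finds no solutions either.
No (x, y) in the scanned range satisfies the equation.

No integer solutions with |y| ≤ 50.


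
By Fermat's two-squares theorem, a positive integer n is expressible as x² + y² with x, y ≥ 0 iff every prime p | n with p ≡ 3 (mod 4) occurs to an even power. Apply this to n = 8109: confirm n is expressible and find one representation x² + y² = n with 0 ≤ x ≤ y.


Step 1: Factor n = 8109 = 3^2 · 17 · 53.
Step 2: Check the mod-4 condition on each prime factor: 3 ≡ 3 (mod 4), exponent 2 (must be even); 17 ≡ 1 (mod 4), exponent 1; 53 ≡ 1 (mod 4), exponent 1.
All primes ≡ 3 (mod 4) appear to even exponent (or don't appear), so by the two-squares theorem n IS expressible as a sum of two squares.
Step 3: Build a representation. Group n = k² · m with k = 3 and m = 17 · 53 = 901 (a product of primes ≡ 1 (mod 4)); a representation of m scales to one of n via (k·x)² + (k·y)² = k²(x² + y²). Each prime p ≡ 1 (mod 4) is itself a sum of two squares; find a² by testing p − a² for a perfect square:
  17: 17 − 1² = 16 = 4² ⇒ 17 = 1² + 4².
  53: 53 − 1² = 52, 53 − 2² = 49 = 7² ⇒ 53 = 2² + 7².
  Combine using the Brahmagupta–Fibonacci identity (a² + b²)(c² + d²) = (ac − bd)² + (ad + bc)² = (ac + bd)² + (ad − bc)²:
  17 · 53 = 901: from (1² + 4²)(2² + 7²), take (1·2 − 4·7, 1·7 + 4·2) = (2 − 28, 7 + 8) = (-26, 15); dropping signs (only squares matter) gives (26, 15); check 26² + 15² = 676 + 225 = 901 ✓.
  Scale by k = 3: (3·26, 3·15) = (78, 45).
Step 4: Order so x ≤ y and verify: 45² + 78² = 2025 + 6084 = 8109 = n. ✓

n = 8109 = 45² + 78² (one valid representation with x ≤ y).


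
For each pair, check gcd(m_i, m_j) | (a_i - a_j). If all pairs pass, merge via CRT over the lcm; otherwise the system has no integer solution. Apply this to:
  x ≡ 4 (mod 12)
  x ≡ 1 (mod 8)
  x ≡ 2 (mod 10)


Moduli 12, 8, 10 are not pairwise coprime, so CRT works modulo lcm(m_i) when all pairwise compatibility conditions hold.
Pairwise compatibility: gcd(m_i, m_j) must divide a_i - a_j for every pair.
Merge one congruence at a time:
  Start: x ≡ 4 (mod 12).
  Combine with x ≡ 1 (mod 8): gcd(12, 8) = 4, and 1 - 4 = -3 is NOT divisible by 4.
    ⇒ system is inconsistent (no integer solution).

No solution (the system is inconsistent).


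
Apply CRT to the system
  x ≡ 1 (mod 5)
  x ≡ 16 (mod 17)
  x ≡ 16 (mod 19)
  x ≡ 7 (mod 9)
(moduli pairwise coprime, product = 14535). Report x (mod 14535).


Product of moduli M = 5 · 17 · 19 · 9 = 14535.
Merge one congruence at a time:
  Start: x ≡ 1 (mod 5).
  Combine with x ≡ 16 (mod 17); new modulus lcm = 85.
    Write x = 1 + 5·t and substitute into x ≡ 16 (mod 17): 5·t ≡ 16 − 1 = 15 (mod 17).
    The inverse of 5 mod 17 is 7 (since 5·7 = 35 = 2·17 + 1), so t ≡ 7·15 = 105 ≡ 3 (mod 17).
    Then x = 1 + 5·3 = 16, valid modulo lcm(5, 17) = 85: x ≡ 16 (mod 85).
  Combine with x ≡ 16 (mod 19); new modulus lcm = 1615.
    Write x = 16 + 85·t and substitute into x ≡ 16 (mod 19): 85·t ≡ 16 − 16 = 0 (mod 19).
    Reduce coefficients mod 19: 9·t ≡ 0 (mod 19).
    The inverse of 9 mod 19 is 17 (since 9·17 = 153 = 8·19 + 1), so t ≡ 17·0 = 0 ≡ 0 (mod 19).
    Then x = 16 + 85·0 = 16, valid modulo lcm(85, 19) = 1615: x ≡ 16 (mod 1615).
  Combine with x ≡ 7 (mod 9); new modulus lcm = 14535.
    Write x = 16 + 1615·t and substitute into x ≡ 7 (mod 9): 1615·t ≡ 7 − 16 = -9 (mod 9).
    Reduce coefficients mod 9: 4·t ≡ 0 (mod 9).
    The inverse of 4 mod 9 is 7 (since 4·7 = 28 = 3·9 + 1), so t ≡ 7·0 = 0 ≡ 0 (mod 9).
    Then x = 16 + 1615·0 = 16, valid modulo lcm(1615, 9) = 14535: x ≡ 16 (mod 14535).
Verify against each original: 16 mod 5 = 1, 16 mod 17 = 16, 16 mod 19 = 16, 16 mod 9 = 7.

x ≡ 16 (mod 14535).


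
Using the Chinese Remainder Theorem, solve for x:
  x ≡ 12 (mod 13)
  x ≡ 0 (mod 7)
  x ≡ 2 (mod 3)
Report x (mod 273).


Moduli 13, 7, 3 are pairwise coprime; by CRT there is a unique solution modulo M = 13 · 7 · 3 = 273.
Solve pairwise, accumulating the modulus:
  Start with x ≡ 12 (mod 13).
  Combine with x ≡ 0 (mod 7): since gcd(13, 7) = 1, we get a unique residue mod 91.
    Write x = 12 + 13·t and substitute into x ≡ 0 (mod 7): 13·t ≡ 0 − 12 = -12 (mod 7).
    Reduce coefficients mod 7: 6·t ≡ 2 (mod 7).
    The inverse of 6 mod 7 is 6 (since 6·6 = 36 = 5·7 + 1), so t ≡ 6·2 = 12 ≡ 5 (mod 7).
    Then x = 12 + 13·5 = 77, valid modulo lcm(13, 7) = 91: x ≡ 77 (mod 91).
  Combine with x ≡ 2 (mod 3): since gcd(91, 3) = 1, we get a unique residue mod 273.
    Write x = 77 + 91·t and substitute into x ≡ 2 (mod 3): 91·t ≡ 2 − 77 = -75 (mod 3).
    Reduce coefficients mod 3: 1·t ≡ 0 (mod 3).
    So t ≡ 0 (mod 3).
    Then x = 77 + 91·0 = 77, valid modulo lcm(91, 3) = 273: x ≡ 77 (mod 273).
Verify: 77 mod 13 = 12 ✓, 77 mod 7 = 0 ✓, 77 mod 3 = 2 ✓.

x ≡ 77 (mod 273).


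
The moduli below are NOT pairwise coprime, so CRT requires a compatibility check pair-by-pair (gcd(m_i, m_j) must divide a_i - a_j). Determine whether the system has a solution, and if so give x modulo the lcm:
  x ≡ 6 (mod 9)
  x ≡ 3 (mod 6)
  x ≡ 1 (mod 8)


Moduli 9, 6, 8 are not pairwise coprime, so CRT works modulo lcm(m_i) when all pairwise compatibility conditions hold.
Pairwise compatibility: gcd(m_i, m_j) must divide a_i - a_j for every pair.
Merge one congruence at a time:
  Start: x ≡ 6 (mod 9).
  Combine with x ≡ 3 (mod 6): gcd(9, 6) = 3; 3 - 6 = -3, which IS divisible by 3, so compatible.
    Write x = 6 + 9·t and substitute into x ≡ 3 (mod 6): 9·t ≡ 3 − 6 = -3 (mod 6).
    Divide the congruence (and modulus) by g = 3: 3·t ≡ -1 (mod 2).
    Reduce coefficients mod 2: 1·t ≡ 1 (mod 2).
    So t ≡ 1 (mod 2).
    Then x = 6 + 9·1 = 15, valid modulo lcm(9, 6) = 18: x ≡ 15 (mod 18).
  Combine with x ≡ 1 (mod 8): gcd(18, 8) = 2; 1 - 15 = -14, which IS divisible by 2, so compatible.
    Write x = 15 + 18·t and substitute into x ≡ 1 (mod 8): 18·t ≡ 1 − 15 = -14 (mod 8).
    Divide the congruence (and modulus) by g = 2: 9·t ≡ -7 (mod 4).
    Reduce coefficients mod 4: 1·t ≡ 1 (mod 4).
    So t ≡ 1 (mod 4).
    Then x = 15 + 18·1 = 33, valid modulo lcm(18, 8) = 72: x ≡ 33 (mod 72).
Verify: 33 mod 9 = 6, 33 mod 6 = 3, 33 mod 8 = 1.

x ≡ 33 (mod 72).


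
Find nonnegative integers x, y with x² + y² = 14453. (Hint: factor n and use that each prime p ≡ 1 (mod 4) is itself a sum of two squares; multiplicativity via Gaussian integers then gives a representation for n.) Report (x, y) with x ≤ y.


Step 1: Factor n = 14453 = 97 · 149.
Step 2: Check the mod-4 condition on each prime factor: 97 ≡ 1 (mod 4), exponent 1; 149 ≡ 1 (mod 4), exponent 1.
All primes ≡ 3 (mod 4) appear to even exponent (or don't appear), so by the two-squares theorem n IS expressible as a sum of two squares.
Step 3: Build a representation. Here n = 97 · 149 is a product of primes ≡ 1 (mod 4). Each prime p ≡ 1 (mod 4) is itself a sum of two squares; find a² by testing p − a² for a perfect square:
  97: 97 − 1² = 96, 97 − 2² = 93, 97 − 3² = 88, 97 − 4² = 81 = 9² ⇒ 97 = 4² + 9².
  149: 149 − 1² = 148, 149 − 2² = 145, 149 − 3² = 140, 149 − 4² = 133, 149 − 5² = 124, 149 − 6² = 113, 149 − 7² = 100 = 10² ⇒ 149 = 7² + 10².
  Combine using the Brahmagupta–Fibonacci identity (a² + b²)(c² + d²) = (ac − bd)² + (ad + bc)² = (ac + bd)² + (ad − bc)²:
  97 · 149 = 14453: from (4² + 9²)(7² + 10²), take (4·7 − 9·10, 4·10 + 9·7) = (28 − 90, 40 + 63) = (-62, 103); dropping signs (only squares matter) gives (62, 103); check 62² + 103² = 3844 + 10609 = 14453 ✓.
Step 4: Order so x ≤ y and verify: 62² + 103² = 3844 + 10609 = 14453 = n. ✓

n = 14453 = 62² + 103² (one valid representation with x ≤ y).


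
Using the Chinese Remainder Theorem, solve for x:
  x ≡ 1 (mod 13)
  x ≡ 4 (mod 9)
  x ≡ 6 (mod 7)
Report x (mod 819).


Moduli 13, 9, 7 are pairwise coprime; by CRT there is a unique solution modulo M = 13 · 9 · 7 = 819.
Solve pairwise, accumulating the modulus:
  Start with x ≡ 1 (mod 13).
  Combine with x ≡ 4 (mod 9): since gcd(13, 9) = 1, we get a unique residue mod 117.
    Write x = 1 + 13·t and substitute into x ≡ 4 (mod 9): 13·t ≡ 4 − 1 = 3 (mod 9).
    Reduce coefficients mod 9: 4·t ≡ 3 (mod 9).
    The inverse of 4 mod 9 is 7 (since 4·7 = 28 = 3·9 + 1), so t ≡ 7·3 = 21 ≡ 3 (mod 9).
    Then x = 1 + 13·3 = 40, valid modulo lcm(13, 9) = 117: x ≡ 40 (mod 117).
  Combine with x ≡ 6 (mod 7): since gcd(117, 7) = 1, we get a unique residue mod 819.
    Write x = 40 + 117·t and substitute into x ≡ 6 (mod 7): 117·t ≡ 6 − 40 = -34 (mod 7).
    Reduce coefficients mod 7: 5·t ≡ 1 (mod 7).
    The inverse of 5 mod 7 is 3 (since 5·3 = 15 = 2·7 + 1), so t ≡ 3·1 = 3 ≡ 3 (mod 7).
    Then x = 40 + 117·3 = 391, valid modulo lcm(117, 7) = 819: x ≡ 391 (mod 819).
Verify: 391 mod 13 = 1 ✓, 391 mod 9 = 4 ✓, 391 mod 7 = 6 ✓.

x ≡ 391 (mod 819).


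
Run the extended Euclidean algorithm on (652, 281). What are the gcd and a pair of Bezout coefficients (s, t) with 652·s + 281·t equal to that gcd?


Euclidean algorithm on (652, 281) — divide until remainder is 0:
  652 = 2 · 281 + 90
  281 = 3 · 90 + 11
  90 = 8 · 11 + 2
  11 = 5 · 2 + 1
  2 = 2 · 1 + 0
gcd(652, 281) = 1.
Track Bezout coefficients alongside the remainders: start with r₀ = 652 = a·1 + b·0 (s = 1, t = 0) and r₁ = 281 = a·0 + b·1 (s = 0, t = 1); each new remainder r_{k+1} = r_{k-1} − q_k·r_k inherits s_{k+1} = s_{k-1} − q_k·s_k, t_{k+1} = t_{k-1} − q_k·t_k, so r_k = a·s_k + b·t_k at every step:
  q = 2: r = 90, s = 1 − 2·0 = 1, t = 0 − 2·1 = -2  (check: 652·1 + 281·(-2) = 90)
  q = 3: r = 11, s = 0 − 3·1 = -3, t = 1 − 3·(-2) = 7  (check: 652·(-3) + 281·7 = 11)
  q = 8: r = 2, s = 1 − 8·(-3) = 25, t = -2 − 8·7 = -58  (check: 652·25 + 281·(-58) = 2)
  q = 5: r = 1, s = -3 − 5·25 = -128, t = 7 − 5·(-58) = 297  (check: 652·(-128) + 281·297 = 1)
The row with r = 1 (the gcd) gives the Bezout coefficients s = -128, t = 297.
Result: 652 · (-128) + 281 · (297) = 1.

gcd(652, 281) = 1; s = -128, t = 297 (check: 652·(-128) + 281·297 = 1).


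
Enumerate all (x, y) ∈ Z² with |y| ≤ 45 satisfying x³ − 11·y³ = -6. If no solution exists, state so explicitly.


The equation is x³ - 11y³ = -6. For fixed y, x³ = 11·y³ − 6, so a solution requires the RHS to be a perfect cube.
Strategy: iterate y from -45 to 45, compute RHS = 11·y³ − 6, and check whether it is a (positive or negative) perfect cube.
Check small values of y:
  y = 0: RHS = -6 is not a perfect cube.
  y = 1: RHS = 5 is not a perfect cube.
  y = -1: RHS = -17 is not a perfect cube.
  y = 2: RHS = 82 is not a perfect cube.
  y = -2: RHS = -94 is not a perfect cube.
  y = 3: RHS = 291 is not a perfect cube.
  y = -3: RHS = -303 is not a perfect cube.
Continuing the search up to |y| = 45 finds no solutions either.
No (x, y) in the scanned range satisfies the equation.

No integer solutions with |y| ≤ 45.


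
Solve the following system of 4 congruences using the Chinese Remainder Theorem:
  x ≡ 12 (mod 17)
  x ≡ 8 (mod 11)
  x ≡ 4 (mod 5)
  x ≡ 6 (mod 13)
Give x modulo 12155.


Product of moduli M = 17 · 11 · 5 · 13 = 12155.
Merge one congruence at a time:
  Start: x ≡ 12 (mod 17).
  Combine with x ≡ 8 (mod 11); new modulus lcm = 187.
    Write x = 12 + 17·t and substitute into x ≡ 8 (mod 11): 17·t ≡ 8 − 12 = -4 (mod 11).
    Reduce coefficients mod 11: 6·t ≡ 7 (mod 11).
    The inverse of 6 mod 11 is 2 (since 6·2 = 12 = 1·11 + 1), so t ≡ 2·7 = 14 ≡ 3 (mod 11).
    Then x = 12 + 17·3 = 63, valid modulo lcm(17, 11) = 187: x ≡ 63 (mod 187).
  Combine with x ≡ 4 (mod 5); new modulus lcm = 935.
    Write x = 63 + 187·t and substitute into x ≡ 4 (mod 5): 187·t ≡ 4 − 63 = -59 (mod 5).
    Reduce coefficients mod 5: 2·t ≡ 1 (mod 5).
    The inverse of 2 mod 5 is 3 (since 2·3 = 6 = 1·5 + 1), so t ≡ 3·1 = 3 ≡ 3 (mod 5).
    Then x = 63 + 187·3 = 624, valid modulo lcm(187, 5) = 935: x ≡ 624 (mod 935).
  Combine with x ≡ 6 (mod 13); new modulus lcm = 12155.
    Write x = 624 + 935·t and substitute into x ≡ 6 (mod 13): 935·t ≡ 6 − 624 = -618 (mod 13).
    Reduce coefficients mod 13: 12·t ≡ 6 (mod 13).
    The inverse of 12 mod 13 is 12 (since 12·12 = 144 = 11·13 + 1), so t ≡ 12·6 = 72 ≡ 7 (mod 13).
    Then x = 624 + 935·7 = 7169, valid modulo lcm(935, 13) = 12155: x ≡ 7169 (mod 12155).
Verify against each original: 7169 mod 17 = 12, 7169 mod 11 = 8, 7169 mod 5 = 4, 7169 mod 13 = 6.

x ≡ 7169 (mod 12155).


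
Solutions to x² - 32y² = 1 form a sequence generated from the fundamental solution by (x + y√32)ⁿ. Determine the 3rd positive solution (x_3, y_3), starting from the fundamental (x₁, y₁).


Step 1: Find the fundamental solution (x₁, y₁) of x² - 32y² = 1.
  Expand √32 as a continued fraction. a₀ = ⌊√32⌋ = 5; iterate m_{k+1} = d_k·a_k − m_k, d_{k+1} = (32 − m_{k+1}²)/d_k, a_{k+1} = ⌊(a₀ + m_{k+1})/d_{k+1}⌋ (starting m₀ = 0, d₀ = 1), with convergents p_k = a_k·p_{k-1} + p_{k-2}, q_k = a_k·q_{k-1} + q_{k-2} (p₋₁ = 1, q₋₁ = 0):
  k = 0: a₀ = 5; p₀/q₀ = 5/1; p₀² − 32·q₀² = 25 − 32 = -7.
  k = 1: m = 5, d = 7, a = ⌊(5 + 5)/7⌋ = 1; p/q = (1·5 + 1)/(1·1 + 0) = 6/1; p² − 32·q² = 36 − 32 = 4.
  k = 2: m = 2, d = 4, a = ⌊(5 + 2)/4⌋ = 1; p/q = (1·6 + 5)/(1·1 + 1) = 11/2; p² − 32·q² = 121 − 128 = -7.
  k = 3: m = 2, d = 7, a = ⌊(5 + 2)/7⌋ = 1; p/q = (1·11 + 6)/(1·2 + 1) = 17/3; p² − 32·q² = 289 − 288 = 1.
  The first convergent with p² − 32·q² = 1 gives the fundamental solution (x₁, y₁) = (17, 3).
Step 2: Apply the recurrence (x_{n+1}, y_{n+1}) = (x₁x_n + 32y₁y_n, x₁y_n + y₁x_n) repeatedly.
  From (x_1, y_1) = (17, 3): x_2 = 17·17 + 32·3·3 = 577; y_2 = 17·3 + 3·17 = 102.
  From (x_2, y_2) = (577, 102): x_3 = 17·577 + 32·3·102 = 19601; y_3 = 17·102 + 3·577 = 3465.
Step 3: Verify x_3² - 32·y_3² = 384199201 - 384199200 = 1 (should be 1). ✓

(x_1, y_1) = (17, 3); (x_3, y_3) = (19601, 3465).


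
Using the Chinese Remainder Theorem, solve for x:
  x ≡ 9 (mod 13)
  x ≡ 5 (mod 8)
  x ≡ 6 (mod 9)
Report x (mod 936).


Moduli 13, 8, 9 are pairwise coprime; by CRT there is a unique solution modulo M = 13 · 8 · 9 = 936.
Solve pairwise, accumulating the modulus:
  Start with x ≡ 9 (mod 13).
  Combine with x ≡ 5 (mod 8): since gcd(13, 8) = 1, we get a unique residue mod 104.
    Write x = 9 + 13·t and substitute into x ≡ 5 (mod 8): 13·t ≡ 5 − 9 = -4 (mod 8).
    Reduce coefficients mod 8: 5·t ≡ 4 (mod 8).
    The inverse of 5 mod 8 is 5 (since 5·5 = 25 = 3·8 + 1), so t ≡ 5·4 = 20 ≡ 4 (mod 8).
    Then x = 9 + 13·4 = 61, valid modulo lcm(13, 8) = 104: x ≡ 61 (mod 104).
  Combine with x ≡ 6 (mod 9): since gcd(104, 9) = 1, we get a unique residue mod 936.
    Write x = 61 + 104·t and substitute into x ≡ 6 (mod 9): 104·t ≡ 6 − 61 = -55 (mod 9).
    Reduce coefficients mod 9: 5·t ≡ 8 (mod 9).
    The inverse of 5 mod 9 is 2 (since 5·2 = 10 = 1·9 + 1), so t ≡ 2·8 = 16 ≡ 7 (mod 9).
    Then x = 61 + 104·7 = 789, valid modulo lcm(104, 9) = 936: x ≡ 789 (mod 936).
Verify: 789 mod 13 = 9 ✓, 789 mod 8 = 5 ✓, 789 mod 9 = 6 ✓.

x ≡ 789 (mod 936).


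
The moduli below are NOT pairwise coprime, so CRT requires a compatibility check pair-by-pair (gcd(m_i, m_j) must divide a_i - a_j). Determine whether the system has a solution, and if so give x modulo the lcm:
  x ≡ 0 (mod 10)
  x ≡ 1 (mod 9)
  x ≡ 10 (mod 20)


Moduli 10, 9, 20 are not pairwise coprime, so CRT works modulo lcm(m_i) when all pairwise compatibility conditions hold.
Pairwise compatibility: gcd(m_i, m_j) must divide a_i - a_j for every pair.
Merge one congruence at a time:
  Start: x ≡ 0 (mod 10).
  Combine with x ≡ 1 (mod 9): gcd(10, 9) = 1; 1 - 0 = 1, which IS divisible by 1, so compatible.
    Write x = 0 + 10·t and substitute into x ≡ 1 (mod 9): 10·t ≡ 1 − 0 = 1 (mod 9).
    Reduce coefficients mod 9: 1·t ≡ 1 (mod 9).
    So t ≡ 1 (mod 9).
    Then x = 0 + 10·1 = 10, valid modulo lcm(10, 9) = 90: x ≡ 10 (mod 90).
  Combine with x ≡ 10 (mod 20): gcd(90, 20) = 10; 10 - 10 = 0, which IS divisible by 10, so compatible.
    Write x = 10 + 90·t and substitute into x ≡ 10 (mod 20): 90·t ≡ 10 − 10 = 0 (mod 20).
    Divide the congruence (and modulus) by g = 10: 9·t ≡ 0 (mod 2).
    Reduce coefficients mod 2: 1·t ≡ 0 (mod 2).
    So t ≡ 0 (mod 2).
    Then x = 10 + 90·0 = 10, valid modulo lcm(90, 20) = 180: x ≡ 10 (mod 180).
Verify: 10 mod 10 = 0, 10 mod 9 = 1, 10 mod 20 = 10.

x ≡ 10 (mod 180).


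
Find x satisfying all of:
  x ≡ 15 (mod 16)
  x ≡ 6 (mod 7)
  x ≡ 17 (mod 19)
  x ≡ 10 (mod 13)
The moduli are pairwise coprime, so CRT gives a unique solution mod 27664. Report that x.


Product of moduli M = 16 · 7 · 19 · 13 = 27664.
Merge one congruence at a time:
  Start: x ≡ 15 (mod 16).
  Combine with x ≡ 6 (mod 7); new modulus lcm = 112.
    Write x = 15 + 16·t and substitute into x ≡ 6 (mod 7): 16·t ≡ 6 − 15 = -9 (mod 7).
    Reduce coefficients mod 7: 2·t ≡ 5 (mod 7).
    The inverse of 2 mod 7 is 4 (since 2·4 = 8 = 1·7 + 1), so t ≡ 4·5 = 20 ≡ 6 (mod 7).
    Then x = 15 + 16·6 = 111, valid modulo lcm(16, 7) = 112: x ≡ 111 (mod 112).
  Combine with x ≡ 17 (mod 19); new modulus lcm = 2128.
    Write x = 111 + 112·t and substitute into x ≡ 17 (mod 19): 112·t ≡ 17 − 111 = -94 (mod 19).
    Reduce coefficients mod 19: 17·t ≡ 1 (mod 19).
    The inverse of 17 mod 19 is 9 (since 17·9 = 153 = 8·19 + 1), so t ≡ 9·1 = 9 ≡ 9 (mod 19).
    Then x = 111 + 112·9 = 1119, valid modulo lcm(112, 19) = 2128: x ≡ 1119 (mod 2128).
  Combine with x ≡ 10 (mod 13); new modulus lcm = 27664.
    Write x = 1119 + 2128·t and substitute into x ≡ 10 (mod 13): 2128·t ≡ 10 − 1119 = -1109 (mod 13).
    Reduce coefficients mod 13: 9·t ≡ 9 (mod 13).
    The inverse of 9 mod 13 is 3 (since 9·3 = 27 = 2·13 + 1), so t ≡ 3·9 = 27 ≡ 1 (mod 13).
    Then x = 1119 + 2128·1 = 3247, valid modulo lcm(2128, 13) = 27664: x ≡ 3247 (mod 27664).
Verify against each original: 3247 mod 16 = 15, 3247 mod 7 = 6, 3247 mod 19 = 17, 3247 mod 13 = 10.

x ≡ 3247 (mod 27664).


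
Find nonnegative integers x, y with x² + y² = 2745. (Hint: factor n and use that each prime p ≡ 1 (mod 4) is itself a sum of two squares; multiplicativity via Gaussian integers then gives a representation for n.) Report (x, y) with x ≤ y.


Step 1: Factor n = 2745 = 3^2 · 5 · 61.
Step 2: Check the mod-4 condition on each prime factor: 3 ≡ 3 (mod 4), exponent 2 (must be even); 5 ≡ 1 (mod 4), exponent 1; 61 ≡ 1 (mod 4), exponent 1.
All primes ≡ 3 (mod 4) appear to even exponent (or don't appear), so by the two-squares theorem n IS expressible as a sum of two squares.
Step 3: Build a representation. Group n = k² · m with k = 3 and m = 5 · 61 = 305 (a product of primes ≡ 1 (mod 4)); a representation of m scales to one of n via (k·x)² + (k·y)² = k²(x² + y²). Each prime p ≡ 1 (mod 4) is itself a sum of two squares; find a² by testing p − a² for a perfect square:
  5: 5 − 1² = 4 = 2² ⇒ 5 = 1² + 2².
  61: 61 − 1² = 60, 61 − 2² = 57, 61 − 3² = 52, 61 − 4² = 45, 61 − 5² = 36 = 6² ⇒ 61 = 5² + 6².
  Combine using the Brahmagupta–Fibonacci identity (a² + b²)(c² + d²) = (ac − bd)² + (ad + bc)² = (ac + bd)² + (ad − bc)²:
  5 · 61 = 305: from (1² + 2²)(5² + 6²), take (1·5 − 2·6, 1·6 + 2·5) = (5 − 12, 6 + 10) = (-7, 16); dropping signs (only squares matter) gives (7, 16); check 7² + 16² = 49 + 256 = 305 ✓.
  Scale by k = 3: (3·7, 3·16) = (21, 48).
Step 4: Order so x ≤ y and verify: 21² + 48² = 441 + 2304 = 2745 = n. ✓

n = 2745 = 21² + 48² (one valid representation with x ≤ y).


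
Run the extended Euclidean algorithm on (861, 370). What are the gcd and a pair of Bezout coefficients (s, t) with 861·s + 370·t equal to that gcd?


Euclidean algorithm on (861, 370) — divide until remainder is 0:
  861 = 2 · 370 + 121
  370 = 3 · 121 + 7
  121 = 17 · 7 + 2
  7 = 3 · 2 + 1
  2 = 2 · 1 + 0
gcd(861, 370) = 1.
Track Bezout coefficients alongside the remainders: start with r₀ = 861 = a·1 + b·0 (s = 1, t = 0) and r₁ = 370 = a·0 + b·1 (s = 0, t = 1); each new remainder r_{k+1} = r_{k-1} − q_k·r_k inherits s_{k+1} = s_{k-1} − q_k·s_k, t_{k+1} = t_{k-1} − q_k·t_k, so r_k = a·s_k + b·t_k at every step:
  q = 2: r = 121, s = 1 − 2·0 = 1, t = 0 − 2·1 = -2  (check: 861·1 + 370·(-2) = 121)
  q = 3: r = 7, s = 0 − 3·1 = -3, t = 1 − 3·(-2) = 7  (check: 861·(-3) + 370·7 = 7)
  q = 17: r = 2, s = 1 − 17·(-3) = 52, t = -2 − 17·7 = -121  (check: 861·52 + 370·(-121) = 2)
  q = 3: r = 1, s = -3 − 3·52 = -159, t = 7 − 3·(-121) = 370  (check: 861·(-159) + 370·370 = 1)
The row with r = 1 (the gcd) gives the Bezout coefficients s = -159, t = 370.
Result: 861 · (-159) + 370 · (370) = 1.

gcd(861, 370) = 1; s = -159, t = 370 (check: 861·(-159) + 370·370 = 1).


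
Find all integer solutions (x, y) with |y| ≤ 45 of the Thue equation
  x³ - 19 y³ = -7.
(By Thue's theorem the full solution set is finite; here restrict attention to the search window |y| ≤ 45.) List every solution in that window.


The equation is x³ - 19y³ = -7. For fixed y, x³ = 19·y³ − 7, so a solution requires the RHS to be a perfect cube.
Strategy: iterate y from -45 to 45, compute RHS = 19·y³ − 7, and check whether it is a (positive or negative) perfect cube.
Check small values of y:
  y = 0: RHS = -7 is not a perfect cube.
  y = 1: RHS = 12 is not a perfect cube.
  y = -1: RHS = -26 is not a perfect cube.
  y = 2: RHS = 145 is not a perfect cube.
  y = -2: RHS = -159 is not a perfect cube.
  y = 3: RHS = 506 is not a perfect cube.
  y = -3: RHS = -520 is not a perfect cube.
Continuing the search up to |y| = 45 finds no solutions either.
No (x, y) in the scanned range satisfies the equation.

No integer solutions with |y| ≤ 45.


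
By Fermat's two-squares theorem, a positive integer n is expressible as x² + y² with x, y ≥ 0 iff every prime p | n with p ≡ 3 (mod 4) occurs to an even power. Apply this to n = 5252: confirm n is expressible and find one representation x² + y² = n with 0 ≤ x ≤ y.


Step 1: Factor n = 5252 = 2^2 · 13 · 101.
Step 2: Check the mod-4 condition on each prime factor: 2 = 2 (special); 13 ≡ 1 (mod 4), exponent 1; 101 ≡ 1 (mod 4), exponent 1.
All primes ≡ 3 (mod 4) appear to even exponent (or don't appear), so by the two-squares theorem n IS expressible as a sum of two squares.
Step 3: Build a representation. Group n = k² · m with k = 2 and m = 13 · 101 = 1313 (a product of primes ≡ 1 (mod 4)); a representation of m scales to one of n via (k·x)² + (k·y)² = k²(x² + y²). Each prime p ≡ 1 (mod 4) is itself a sum of two squares; find a² by testing p − a² for a perfect square:
  13: 13 − 1² = 12, 13 − 2² = 9 = 3² ⇒ 13 = 2² + 3².
  101: 101 − 1² = 100 = 10² ⇒ 101 = 1² + 10².
  Combine using the Brahmagupta–Fibonacci identity (a² + b²)(c² + d²) = (ac − bd)² + (ad + bc)² = (ac + bd)² + (ad − bc)²:
  13 · 101 = 1313: from (2² + 3²)(1² + 10²), take (2·1 − 3·10, 2·10 + 3·1) = (2 − 30, 20 + 3) = (-28, 23); dropping signs (only squares matter) gives (28, 23); check 28² + 23² = 784 + 529 = 1313 ✓.
  Scale by k = 2: (2·28, 2·23) = (56, 46).
Step 4: Order so x ≤ y and verify: 46² + 56² = 2116 + 3136 = 5252 = n. ✓

n = 5252 = 46² + 56² (one valid representation with x ≤ y).


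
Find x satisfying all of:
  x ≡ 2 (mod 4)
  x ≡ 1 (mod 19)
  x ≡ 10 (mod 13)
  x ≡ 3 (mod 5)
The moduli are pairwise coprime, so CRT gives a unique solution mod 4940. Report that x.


Product of moduli M = 4 · 19 · 13 · 5 = 4940.
Merge one congruence at a time:
  Start: x ≡ 2 (mod 4).
  Combine with x ≡ 1 (mod 19); new modulus lcm = 76.
    Write x = 2 + 4·t and substitute into x ≡ 1 (mod 19): 4·t ≡ 1 − 2 = -1 (mod 19).
    Reduce coefficients mod 19: 4·t ≡ 18 (mod 19).
    The inverse of 4 mod 19 is 5 (since 4·5 = 20 = 1·19 + 1), so t ≡ 5·18 = 90 ≡ 14 (mod 19).
    Then x = 2 + 4·14 = 58, valid modulo lcm(4, 19) = 76: x ≡ 58 (mod 76).
  Combine with x ≡ 10 (mod 13); new modulus lcm = 988.
    Write x = 58 + 76·t and substitute into x ≡ 10 (mod 13): 76·t ≡ 10 − 58 = -48 (mod 13).
    Reduce coefficients mod 13: 11·t ≡ 4 (mod 13).
    The inverse of 11 mod 13 is 6 (since 11·6 = 66 = 5·13 + 1), so t ≡ 6·4 = 24 ≡ 11 (mod 13).
    Then x = 58 + 76·11 = 894, valid modulo lcm(76, 13) = 988: x ≡ 894 (mod 988).
  Combine with x ≡ 3 (mod 5); new modulus lcm = 4940.
    Write x = 894 + 988·t and substitute into x ≡ 3 (mod 5): 988·t ≡ 3 − 894 = -891 (mod 5).
    Reduce coefficients mod 5: 3·t ≡ 4 (mod 5).
    The inverse of 3 mod 5 is 2 (since 3·2 = 6 = 1·5 + 1), so t ≡ 2·4 = 8 ≡ 3 (mod 5).
    Then x = 894 + 988·3 = 3858, valid modulo lcm(988, 5) = 4940: x ≡ 3858 (mod 4940).
Verify against each original: 3858 mod 4 = 2, 3858 mod 19 = 1, 3858 mod 13 = 10, 3858 mod 5 = 3.

x ≡ 3858 (mod 4940).


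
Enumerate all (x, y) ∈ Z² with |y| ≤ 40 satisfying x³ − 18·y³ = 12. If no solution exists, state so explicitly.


The equation is x³ - 18y³ = 12. For fixed y, x³ = 18·y³ + 12, so a solution requires the RHS to be a perfect cube.
Strategy: iterate y from -40 to 40, compute RHS = 18·y³ + 12, and check whether it is a (positive or negative) perfect cube.
Check small values of y:
  y = 0: RHS = 12 is not a perfect cube.
  y = 1: RHS = 30 is not a perfect cube.
  y = -1: RHS = -6 is not a perfect cube.
  y = 2: RHS = 156 is not a perfect cube.
  y = -2: RHS = -132 is not a perfect cube.
  y = 3: RHS = 498 is not a perfect cube.
  y = -3: RHS = -474 is not a perfect cube.
Continuing the search up to |y| = 40 finds no solutions either.
No (x, y) in the scanned range satisfies the equation.

No integer solutions with |y| ≤ 40.


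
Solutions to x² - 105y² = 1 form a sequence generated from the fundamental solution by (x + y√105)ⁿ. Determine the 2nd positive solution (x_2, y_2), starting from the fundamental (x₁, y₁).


Step 1: Find the fundamental solution (x₁, y₁) of x² - 105y² = 1.
  Expand √105 as a continued fraction. a₀ = ⌊√105⌋ = 10; iterate m_{k+1} = d_k·a_k − m_k, d_{k+1} = (105 − m_{k+1}²)/d_k, a_{k+1} = ⌊(a₀ + m_{k+1})/d_{k+1}⌋ (starting m₀ = 0, d₀ = 1), with convergents p_k = a_k·p_{k-1} + p_{k-2}, q_k = a_k·q_{k-1} + q_{k-2} (p₋₁ = 1, q₋₁ = 0):
  k = 0: a₀ = 10; p₀/q₀ = 10/1; p₀² − 105·q₀² = 100 − 105 = -5.
  k = 1: m = 10, d = 5, a = ⌊(10 + 10)/5⌋ = 4; p/q = (4·10 + 1)/(4·1 + 0) = 41/4; p² − 105·q² = 1681 − 1680 = 1.
  The first convergent with p² − 105·q² = 1 gives the fundamental solution (x₁, y₁) = (41, 4).
Step 2: Apply the recurrence (x_{n+1}, y_{n+1}) = (x₁x_n + 105y₁y_n, x₁y_n + y₁x_n) repeatedly.
  From (x_1, y_1) = (41, 4): x_2 = 41·41 + 105·4·4 = 3361; y_2 = 41·4 + 4·41 = 328.
Step 3: Verify x_2² - 105·y_2² = 11296321 - 11296320 = 1 (should be 1). ✓

(x_1, y_1) = (41, 4); (x_2, y_2) = (3361, 328).


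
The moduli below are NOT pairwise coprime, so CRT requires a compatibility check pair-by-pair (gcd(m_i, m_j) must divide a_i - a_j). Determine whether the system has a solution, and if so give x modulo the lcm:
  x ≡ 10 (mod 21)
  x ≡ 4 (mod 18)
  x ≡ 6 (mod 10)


Moduli 21, 18, 10 are not pairwise coprime, so CRT works modulo lcm(m_i) when all pairwise compatibility conditions hold.
Pairwise compatibility: gcd(m_i, m_j) must divide a_i - a_j for every pair.
Merge one congruence at a time:
  Start: x ≡ 10 (mod 21).
  Combine with x ≡ 4 (mod 18): gcd(21, 18) = 3; 4 - 10 = -6, which IS divisible by 3, so compatible.
    Write x = 10 + 21·t and substitute into x ≡ 4 (mod 18): 21·t ≡ 4 − 10 = -6 (mod 18).
    Divide the congruence (and modulus) by g = 3: 7·t ≡ -2 (mod 6).
    Reduce coefficients mod 6: 1·t ≡ 4 (mod 6).
    So t ≡ 4 (mod 6).
    Then x = 10 + 21·4 = 94, valid modulo lcm(21, 18) = 126: x ≡ 94 (mod 126).
  Combine with x ≡ 6 (mod 10): gcd(126, 10) = 2; 6 - 94 = -88, which IS divisible by 2, so compatible.
    Write x = 94 + 126·t and substitute into x ≡ 6 (mod 10): 126·t ≡ 6 − 94 = -88 (mod 10).
    Divide the congruence (and modulus) by g = 2: 63·t ≡ -44 (mod 5).
    Reduce coefficients mod 5: 3·t ≡ 1 (mod 5).
    The inverse of 3 mod 5 is 2 (since 3·2 = 6 = 1·5 + 1), so t ≡ 2·1 = 2 ≡ 2 (mod 5).
    Then x = 94 + 126·2 = 346, valid modulo lcm(126, 10) = 630: x ≡ 346 (mod 630).
Verify: 346 mod 21 = 10, 346 mod 18 = 4, 346 mod 10 = 6.

x ≡ 346 (mod 630).


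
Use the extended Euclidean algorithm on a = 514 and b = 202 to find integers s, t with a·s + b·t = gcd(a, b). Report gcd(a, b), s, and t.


Euclidean algorithm on (514, 202) — divide until remainder is 0:
  514 = 2 · 202 + 110
  202 = 1 · 110 + 92
  110 = 1 · 92 + 18
  92 = 5 · 18 + 2
  18 = 9 · 2 + 0
gcd(514, 202) = 2.
Track Bezout coefficients alongside the remainders: start with r₀ = 514 = a·1 + b·0 (s = 1, t = 0) and r₁ = 202 = a·0 + b·1 (s = 0, t = 1); each new remainder r_{k+1} = r_{k-1} − q_k·r_k inherits s_{k+1} = s_{k-1} − q_k·s_k, t_{k+1} = t_{k-1} − q_k·t_k, so r_k = a·s_k + b·t_k at every step:
  q = 2: r = 110, s = 1 − 2·0 = 1, t = 0 − 2·1 = -2  (check: 514·1 + 202·(-2) = 110)
  q = 1: r = 92, s = 0 − 1·1 = -1, t = 1 − 1·(-2) = 3  (check: 514·(-1) + 202·3 = 92)
  q = 1: r = 18, s = 1 − 1·(-1) = 2, t = -2 − 1·3 = -5  (check: 514·2 + 202·(-5) = 18)
  q = 5: r = 2, s = -1 − 5·2 = -11, t = 3 − 5·(-5) = 28  (check: 514·(-11) + 202·28 = 2)
The row with r = 2 (the gcd) gives the Bezout coefficients s = -11, t = 28.
Result: 514 · (-11) + 202 · (28) = 2.

gcd(514, 202) = 2; s = -11, t = 28 (check: 514·(-11) + 202·28 = 2).


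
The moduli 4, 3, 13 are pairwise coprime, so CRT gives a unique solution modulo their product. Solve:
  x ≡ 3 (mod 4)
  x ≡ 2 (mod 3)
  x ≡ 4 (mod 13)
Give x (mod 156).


Moduli 4, 3, 13 are pairwise coprime; by CRT there is a unique solution modulo M = 4 · 3 · 13 = 156.
Solve pairwise, accumulating the modulus:
  Start with x ≡ 3 (mod 4).
  Combine with x ≡ 2 (mod 3): since gcd(4, 3) = 1, we get a unique residue mod 12.
    Write x = 3 + 4·t and substitute into x ≡ 2 (mod 3): 4·t ≡ 2 − 3 = -1 (mod 3).
    Reduce coefficients mod 3: 1·t ≡ 2 (mod 3).
    So t ≡ 2 (mod 3).
    Then x = 3 + 4·2 = 11, valid modulo lcm(4, 3) = 12: x ≡ 11 (mod 12).
  Combine with x ≡ 4 (mod 13): since gcd(12, 13) = 1, we get a unique residue mod 156.
    Write x = 11 + 12·t and substitute into x ≡ 4 (mod 13): 12·t ≡ 4 − 11 = -7 (mod 13).
    Reduce coefficients mod 13: 12·t ≡ 6 (mod 13).
    The inverse of 12 mod 13 is 12 (since 12·12 = 144 = 11·13 + 1), so t ≡ 12·6 = 72 ≡ 7 (mod 13).
    Then x = 11 + 12·7 = 95, valid modulo lcm(12, 13) = 156: x ≡ 95 (mod 156).
Verify: 95 mod 4 = 3 ✓, 95 mod 3 = 2 ✓, 95 mod 13 = 4 ✓.

x ≡ 95 (mod 156).


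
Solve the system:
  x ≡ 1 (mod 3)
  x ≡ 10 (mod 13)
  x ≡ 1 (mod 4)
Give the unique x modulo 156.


Moduli 3, 13, 4 are pairwise coprime; by CRT there is a unique solution modulo M = 3 · 13 · 4 = 156.
Solve pairwise, accumulating the modulus:
  Start with x ≡ 1 (mod 3).
  Combine with x ≡ 10 (mod 13): since gcd(3, 13) = 1, we get a unique residue mod 39.
    Write x = 1 + 3·t and substitute into x ≡ 10 (mod 13): 3·t ≡ 10 − 1 = 9 (mod 13).
    The inverse of 3 mod 13 is 9 (since 3·9 = 27 = 2·13 + 1), so t ≡ 9·9 = 81 ≡ 3 (mod 13).
    Then x = 1 + 3·3 = 10, valid modulo lcm(3, 13) = 39: x ≡ 10 (mod 39).
  Combine with x ≡ 1 (mod 4): since gcd(39, 4) = 1, we get a unique residue mod 156.
    Write x = 10 + 39·t and substitute into x ≡ 1 (mod 4): 39·t ≡ 1 − 10 = -9 (mod 4).
    Reduce coefficients mod 4: 3·t ≡ 3 (mod 4).
    The inverse of 3 mod 4 is 3 (since 3·3 = 9 = 2·4 + 1), so t ≡ 3·3 = 9 ≡ 1 (mod 4).
    Then x = 10 + 39·1 = 49, valid modulo lcm(39, 4) = 156: x ≡ 49 (mod 156).
Verify: 49 mod 3 = 1 ✓, 49 mod 13 = 10 ✓, 49 mod 4 = 1 ✓.

x ≡ 49 (mod 156).


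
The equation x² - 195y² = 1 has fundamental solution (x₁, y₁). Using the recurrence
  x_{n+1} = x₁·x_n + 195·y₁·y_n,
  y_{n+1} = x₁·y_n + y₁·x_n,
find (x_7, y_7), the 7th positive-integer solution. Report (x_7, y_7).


Step 1: Find the fundamental solution (x₁, y₁) of x² - 195y² = 1.
  Expand √195 as a continued fraction. a₀ = ⌊√195⌋ = 13; iterate m_{k+1} = d_k·a_k − m_k, d_{k+1} = (195 − m_{k+1}²)/d_k, a_{k+1} = ⌊(a₀ + m_{k+1})/d_{k+1}⌋ (starting m₀ = 0, d₀ = 1), with convergents p_k = a_k·p_{k-1} + p_{k-2}, q_k = a_k·q_{k-1} + q_{k-2} (p₋₁ = 1, q₋₁ = 0):
  k = 0: a₀ = 13; p₀/q₀ = 13/1; p₀² − 195·q₀² = 169 − 195 = -26.
  k = 1: m = 13, d = 26, a = ⌊(13 + 13)/26⌋ = 1; p/q = (1·13 + 1)/(1·1 + 0) = 14/1; p² − 195·q² = 196 − 195 = 1.
  The first convergent with p² − 195·q² = 1 gives the fundamental solution (x₁, y₁) = (14, 1).
Step 2: Apply the recurrence (x_{n+1}, y_{n+1}) = (x₁x_n + 195y₁y_n, x₁y_n + y₁x_n) repeatedly.
  From (x_1, y_1) = (14, 1): x_2 = 14·14 + 195·1·1 = 391; y_2 = 14·1 + 1·14 = 28.
  From (x_2, y_2) = (391, 28): x_3 = 14·391 + 195·1·28 = 10934; y_3 = 14·28 + 1·391 = 783.
  From (x_3, y_3) = (10934, 783): x_4 = 14·10934 + 195·1·783 = 305761; y_4 = 14·783 + 1·10934 = 21896.
  From (x_4, y_4) = (305761, 21896): x_5 = 14·305761 + 195·1·21896 = 8550374; y_5 = 14·21896 + 1·305761 = 612305.
  From (x_5, y_5) = (8550374, 612305): x_6 = 14·8550374 + 195·1·612305 = 239104711; y_6 = 14·612305 + 1·8550374 = 17122644.
  From (x_6, y_6) = (239104711, 17122644): x_7 = 14·239104711 + 195·1·17122644 = 6686381534; y_7 = 14·17122644 + 1·239104711 = 478821727.
Step 3: Verify x_7² - 195·y_7² = 44707698018216193156 - 44707698018216193155 = 1 (should be 1). ✓

(x_1, y_1) = (14, 1); (x_7, y_7) = (6686381534, 478821727).
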